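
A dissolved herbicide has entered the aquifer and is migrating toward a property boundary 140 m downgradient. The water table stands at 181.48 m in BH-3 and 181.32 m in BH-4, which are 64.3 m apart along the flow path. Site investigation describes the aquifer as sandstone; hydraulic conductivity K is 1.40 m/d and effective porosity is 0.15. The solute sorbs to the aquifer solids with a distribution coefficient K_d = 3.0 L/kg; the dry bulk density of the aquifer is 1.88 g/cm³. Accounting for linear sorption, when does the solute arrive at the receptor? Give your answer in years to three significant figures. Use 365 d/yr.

637 years

Hydraulic gradient i = (181.48 − 181.32) / 64.3 = 0.16 / 64.3 = 0.002488
Darcy flux q = K·i = 1.40 × 0.002488 = 0.003484 m/d
Average linear velocity = 0.003484 / 0.15 = 0.02322 m/d
Retardation R = 1 + ρ_b·K_d/n = 1 + 1.88×3.0/0.15 = 38.60
Contaminant velocity v_c = v/R = 0.02322/38.60 = 6.017e-4 m/d
t = L/v_c = 140/6.017e-4 = 232700 d
   = 232700/365 = 637 yr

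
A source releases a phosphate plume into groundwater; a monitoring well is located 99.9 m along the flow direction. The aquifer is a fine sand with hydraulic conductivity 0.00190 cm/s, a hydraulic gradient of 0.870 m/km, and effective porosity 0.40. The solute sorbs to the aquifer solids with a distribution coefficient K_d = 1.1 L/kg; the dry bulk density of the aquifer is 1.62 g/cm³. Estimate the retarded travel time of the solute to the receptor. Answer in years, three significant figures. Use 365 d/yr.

K = 0.00190 cm/s × 864 = 1.642 m/d
q = Ki = 1.642 × 8.7e-4 = 0.001428 m/d
v_s = q/n_e = 0.001428/0.40 = 0.003570 m/d
Retardation R = 1 + ρ_b·K_d/n = 1 + 1.62×1.1/0.40 = 5.455
Contaminant velocity v_c = v/R = 0.003570/5.455 = 6.545e-4 m/d
t = L/v_c = 99.9/6.545e-4 = 152600 d
   = 152600/365 = 418 yr

418 years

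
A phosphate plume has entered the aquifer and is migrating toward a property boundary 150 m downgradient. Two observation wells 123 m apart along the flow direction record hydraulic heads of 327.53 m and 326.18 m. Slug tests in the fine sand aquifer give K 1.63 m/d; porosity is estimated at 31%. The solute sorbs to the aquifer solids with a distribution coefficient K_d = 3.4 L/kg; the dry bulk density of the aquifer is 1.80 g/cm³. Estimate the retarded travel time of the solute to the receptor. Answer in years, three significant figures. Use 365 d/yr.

Hydraulic gradient i = (327.53 − 326.18) / 123 = 1.35 / 123 = 0.01098
Specific discharge q = 1.63 × 0.01098 = 0.01789 m/d
v = Ki/n = 1.63·0.01098/0.31 = 0.05771 m/d
Retardation R = 1 + ρ_b·K_d/n = 1 + 1.80×3.4/0.31 = 20.74
Contaminant velocity v_c = v/R = 0.05771/20.74 = 0.002782 m/d
t = L/v_c = 150/0.002782 = 53910 d
   = 53910/365 = 148 yr

148 years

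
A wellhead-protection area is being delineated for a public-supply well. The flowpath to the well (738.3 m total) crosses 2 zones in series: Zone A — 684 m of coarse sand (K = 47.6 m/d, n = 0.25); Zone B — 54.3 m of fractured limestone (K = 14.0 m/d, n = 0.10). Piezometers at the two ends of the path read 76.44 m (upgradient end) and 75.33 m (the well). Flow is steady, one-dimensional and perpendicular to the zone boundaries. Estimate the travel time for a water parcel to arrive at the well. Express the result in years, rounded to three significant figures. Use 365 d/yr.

Total head drop ΔH = 76.44 − 75.33 = 1.11 m
Continuity: the same q passes through each zone, so ΔH = q·Σ(L_j/K_j) — the zones act as resistances in series.
Σ(L/K) = 684/47.6 + 54.3/14.0 = 14.37 + 3.879 = 18.25 d
q = ΔH / Σ(L/K) = 1.11 / 18.25 = 0.06083 m/d (same in every zone)
Zone A: v = q/n = 0.06083/0.25 = 0.2433 m/d → t_A = 684/0.2433 = 2811 d
Zone B: v = q/n = 0.06083/0.10 = 0.6083 m/d → t_B = 54.3/0.6083 = 89.27 d
Total t = 2811 + 89.27 = 2900 d
   = 2900 / 365 = 7.95 yr

7.95 years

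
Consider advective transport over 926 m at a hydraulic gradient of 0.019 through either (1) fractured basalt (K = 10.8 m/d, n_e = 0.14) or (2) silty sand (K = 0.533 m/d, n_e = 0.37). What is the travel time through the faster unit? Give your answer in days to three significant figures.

Unit 1 (fractured basalt): v = 10.8×0.019/0.14 = 1.466 m/d, t = 926/1.466 = 631.8 d
Unit 2 (silty sand): v = 0.533×0.019/0.37 = 0.02737 m/d, t = 926/0.02737 = 33830 d
Faster unit: t = 632 d

632 days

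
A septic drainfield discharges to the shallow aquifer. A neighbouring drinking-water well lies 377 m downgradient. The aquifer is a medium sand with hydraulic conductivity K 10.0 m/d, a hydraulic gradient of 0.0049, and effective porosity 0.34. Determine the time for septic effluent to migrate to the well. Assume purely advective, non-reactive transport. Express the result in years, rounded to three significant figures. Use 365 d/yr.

7.17 years

Darcy flux q = K·i = 10.0 × 0.0049 = 0.04900 m/d
v_s = q/n_e = 0.04900/0.34 = 0.1441 m/d
t = L / v = 377 / 0.1441 = 2616 d
   = 2616 / 365 = 7.17 yr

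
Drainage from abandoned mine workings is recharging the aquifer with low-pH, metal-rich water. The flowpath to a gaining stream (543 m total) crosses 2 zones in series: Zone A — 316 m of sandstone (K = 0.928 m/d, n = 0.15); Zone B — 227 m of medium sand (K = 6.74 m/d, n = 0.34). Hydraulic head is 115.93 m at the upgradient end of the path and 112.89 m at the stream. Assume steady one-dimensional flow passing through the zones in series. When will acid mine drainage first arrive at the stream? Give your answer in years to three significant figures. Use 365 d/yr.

42.0 years

Total head drop ΔH = 115.93 − 112.89 = 3.04 m
Continuity: the same q passes through each zone, so ΔH = q·Σ(L_j/K_j) — the zones act as resistances in series.
Σ(L/K) = 316/0.928 + 227/6.74 = 340.5 + 33.68 = 374.2 d
q = ΔH / Σ(L/K) = 3.04 / 374.2 = 0.008124 m/d (same in every zone)
Zone A: v = q/n = 0.008124/0.15 = 0.05416 m/d → t_A = 316/0.05416 = 5835 d
Zone B: v = q/n = 0.008124/0.34 = 0.02389 m/d → t_B = 227/0.02389 = 9500 d
Total t = 5835 + 9500 = 15330 d
   = 15330 / 365 = 42.0 yr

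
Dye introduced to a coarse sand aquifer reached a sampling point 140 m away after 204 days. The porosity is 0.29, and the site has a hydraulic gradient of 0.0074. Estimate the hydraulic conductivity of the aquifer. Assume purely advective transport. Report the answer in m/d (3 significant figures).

26.9 m/d

v = L / t = 140 / 204 = 0.6863 m/d
K = v · n / i = 0.6863 × 0.29 / 0.0074 = 26.9 m/d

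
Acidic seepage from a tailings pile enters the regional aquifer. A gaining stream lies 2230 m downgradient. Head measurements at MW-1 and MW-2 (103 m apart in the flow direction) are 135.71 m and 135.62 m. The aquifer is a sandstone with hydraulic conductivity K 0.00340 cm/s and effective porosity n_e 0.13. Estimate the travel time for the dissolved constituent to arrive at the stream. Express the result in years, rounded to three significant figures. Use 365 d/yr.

309 years

Hydraulic gradient i = (135.71 − 135.62) / 103 = 0.09 / 103 = 8.738e-4
K = 0.00340 cm/s × 864 = 2.938 m/d
Darcy flux q = K·i = 2.938 × 8.738e-4 = 0.002567 m/d
Seepage velocity v = q / n = 0.002567 / 0.13 = 0.01974 m/d
t = L / v = 2230 / 0.01974 = 112900 d
   = 112900 / 365 = 309 yr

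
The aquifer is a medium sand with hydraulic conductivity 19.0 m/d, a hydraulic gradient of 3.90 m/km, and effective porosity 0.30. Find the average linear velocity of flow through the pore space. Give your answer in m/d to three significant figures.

0.247 m/d

q = Ki = 19.0 × 0.0039 = 0.07410 m/d
Average linear velocity = 0.07410 / 0.30 = 0.2470 m/d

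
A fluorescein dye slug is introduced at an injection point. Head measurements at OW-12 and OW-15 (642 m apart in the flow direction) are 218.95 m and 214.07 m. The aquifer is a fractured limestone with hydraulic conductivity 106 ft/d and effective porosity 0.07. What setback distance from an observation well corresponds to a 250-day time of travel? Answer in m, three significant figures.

Hydraulic gradient i = (218.95 − 214.07) / 642 = 4.88 / 642 = 0.007601
K = 106 ft/d × 0.3048 = 32.31 m/d
Specific discharge q = 32.31 × 0.007601 = 0.2456 m/d
v = Ki/n = 32.31·0.007601/0.07 = 3.508 m/d
L = v × T = 3.508 × 250 = 877.1 m

877 m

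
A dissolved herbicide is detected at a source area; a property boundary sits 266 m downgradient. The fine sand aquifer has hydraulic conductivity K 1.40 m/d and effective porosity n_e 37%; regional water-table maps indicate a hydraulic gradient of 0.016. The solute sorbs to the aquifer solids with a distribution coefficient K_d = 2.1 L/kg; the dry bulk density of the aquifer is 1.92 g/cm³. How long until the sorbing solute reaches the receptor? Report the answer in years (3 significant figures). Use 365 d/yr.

Darcy flux q = K·i = 1.40 × 0.016 = 0.02240 m/d
Seepage velocity v = q / n = 0.02240 / 0.37 = 0.06054 m/d
Retardation R = 1 + ρ_b·K_d/n = 1 + 1.92×2.1/0.37 = 11.90
Contaminant velocity v_c = v/R = 0.06054/11.90 = 0.005089 m/d
t = L/v_c = 266/0.005089 = 52270 d
   = 52270/365 = 143 yr

143 years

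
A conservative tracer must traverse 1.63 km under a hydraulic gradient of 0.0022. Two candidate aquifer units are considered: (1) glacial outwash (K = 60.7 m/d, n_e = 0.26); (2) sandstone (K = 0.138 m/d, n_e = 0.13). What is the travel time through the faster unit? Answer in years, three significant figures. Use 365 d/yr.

Unit 1 (glacial outwash): v = 60.7×0.0022/0.26 = 0.5136 m/d, t = 1630/0.5136 = 3174 d
Unit 2 (sandstone): v = 0.138×0.0022/0.13 = 0.002335 m/d, t = 1630/0.002335 = 698000 d
Faster: 3174 d / 365 = 8.69 yr

8.69 years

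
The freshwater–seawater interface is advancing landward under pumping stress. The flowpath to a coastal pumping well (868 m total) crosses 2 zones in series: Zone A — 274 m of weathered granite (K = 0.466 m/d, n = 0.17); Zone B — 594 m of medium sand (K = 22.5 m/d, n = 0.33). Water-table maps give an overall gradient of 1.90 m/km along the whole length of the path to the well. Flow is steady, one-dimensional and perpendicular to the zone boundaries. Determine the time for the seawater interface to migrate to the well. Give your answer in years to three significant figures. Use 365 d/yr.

Steady 1-D flow in series ⇒ the Darcy flux q is identical in every zone and the zone head losses add (resistances L/K in series).
Σ(L/K) = 274/0.466 + 594/22.5 = 588.0 + 26.40 = 614.4 d
K_eq = L_total / Σ(L/K) = 868 / 614.4 = 1.413 m/d
q = K_eq · i = 1.413 × 0.0019 = 0.002684 m/d (same in every zone)
Zone A: v = q/n = 0.002684/0.17 = 0.01579 m/d → t_A = 274/0.01579 = 17350 d
Zone B: v = q/n = 0.002684/0.33 = 0.008134 m/d → t_B = 594/0.008134 = 73020 d
Total t = 17350 + 73020 = 90380 d
   = 90380 / 365 = 248 yr

248 years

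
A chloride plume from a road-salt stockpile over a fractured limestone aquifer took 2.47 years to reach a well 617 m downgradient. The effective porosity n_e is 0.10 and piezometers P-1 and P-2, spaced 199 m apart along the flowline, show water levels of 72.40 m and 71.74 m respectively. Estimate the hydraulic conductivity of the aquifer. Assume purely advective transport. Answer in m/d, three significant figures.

Hydraulic gradient i = (72.40 − 71.74) / 199 = 0.66 / 199 = 0.003317
t = 2.47 years = 901.6 d
v = L / t = 617 / 901.6 = 0.6844 m/d
K = v · n / i = 0.6844 × 0.10 / 0.003317 = 20.6 m/d

20.6 m/d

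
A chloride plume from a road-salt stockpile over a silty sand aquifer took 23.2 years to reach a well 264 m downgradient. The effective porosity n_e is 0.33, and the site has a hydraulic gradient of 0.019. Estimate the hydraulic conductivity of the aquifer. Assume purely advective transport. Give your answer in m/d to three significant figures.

t = 23.2 years = 8468 d
v = L / t = 264 / 8468 = 0.03118 m/d
K = v · n / i = 0.03118 × 0.33 / 0.019 = 0.541 m/d

0.541 m/d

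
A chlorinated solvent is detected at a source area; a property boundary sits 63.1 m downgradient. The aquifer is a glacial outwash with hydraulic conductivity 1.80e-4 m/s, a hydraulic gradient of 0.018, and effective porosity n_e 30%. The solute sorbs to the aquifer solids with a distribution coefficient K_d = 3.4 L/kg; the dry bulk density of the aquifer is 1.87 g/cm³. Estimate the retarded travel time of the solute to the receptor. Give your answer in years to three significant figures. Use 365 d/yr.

4.11 years

K = 1.80e-4 m/s × 86400 s/d = 15.55 m/d
Darcy flux q = K·i = 15.55 × 0.018 = 0.2799 m/d
Seepage velocity v = q / n = 0.2799 / 0.30 = 0.9331 m/d
Retardation R = 1 + ρ_b·K_d/n = 1 + 1.87×3.4/0.30 = 22.19
Contaminant velocity v_c = v/R = 0.9331/22.19 = 0.04205 m/d
t = L/v_c = 63.1/0.04205 = 1501 d
   = 1501/365 = 4.11 yr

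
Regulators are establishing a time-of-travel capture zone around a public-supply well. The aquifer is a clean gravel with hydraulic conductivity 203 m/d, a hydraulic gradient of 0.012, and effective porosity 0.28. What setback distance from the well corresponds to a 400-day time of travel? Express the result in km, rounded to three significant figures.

3.48 km

Specific discharge q = 203 × 0.012 = 2.436 m/d
v_s = q/n_e = 2.436/0.28 = 8.700 m/d
L = v × T = 8.700 × 400 = 3480 m
   = 3.48 km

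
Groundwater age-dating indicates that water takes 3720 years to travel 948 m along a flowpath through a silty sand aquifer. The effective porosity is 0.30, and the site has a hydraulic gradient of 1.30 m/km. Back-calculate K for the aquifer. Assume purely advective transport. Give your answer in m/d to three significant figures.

t = 3720 years = 1.358e6 d
v = L / t = 948 / 1.358e6 = 6.982e-4 m/d
K = v · n / i = 6.982e-4 × 0.30 / 0.0013 = 0.161 m/d

0.161 m/d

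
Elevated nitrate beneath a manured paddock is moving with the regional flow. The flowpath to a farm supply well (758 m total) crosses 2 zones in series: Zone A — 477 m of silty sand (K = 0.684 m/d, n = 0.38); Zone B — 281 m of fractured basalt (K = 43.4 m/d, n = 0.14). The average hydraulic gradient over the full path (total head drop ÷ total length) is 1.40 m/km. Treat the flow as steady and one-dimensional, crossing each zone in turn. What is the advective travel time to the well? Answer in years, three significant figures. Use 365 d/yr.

401 years

Steady 1-D flow in series ⇒ the Darcy flux q is identical in every zone and the zone head losses add (resistances L/K in series).
Σ(L/K) = 477/0.684 + 281/43.4 = 697.4 + 6.475 = 703.8 d
K_eq = L_total / Σ(L/K) = 758 / 703.8 = 1.077 m/d
q = K_eq · i = 1.077 × 0.0014 = 0.001508 m/d (same in every zone)
Zone A: v = q/n = 0.001508/0.38 = 0.003968 m/d → t_A = 477/0.003968 = 120200 d
Zone B: v = q/n = 0.001508/0.14 = 0.01077 m/d → t_B = 281/0.01077 = 26090 d
Total t = 120200 + 26090 = 146300 d
   = 146300 / 365 = 401 yr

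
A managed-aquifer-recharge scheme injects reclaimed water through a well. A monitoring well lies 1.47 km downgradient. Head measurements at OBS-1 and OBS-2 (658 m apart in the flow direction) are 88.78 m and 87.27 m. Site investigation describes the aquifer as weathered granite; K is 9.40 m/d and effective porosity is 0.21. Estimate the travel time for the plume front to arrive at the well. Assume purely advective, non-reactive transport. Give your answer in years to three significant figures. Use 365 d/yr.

Hydraulic gradient i = (88.78 − 87.27) / 658 = 1.51 / 658 = 0.002295
Darcy flux q = K·i = 9.40 × 0.002295 = 0.02157 m/d
Seepage velocity v = q / n = 0.02157 / 0.21 = 0.1027 m/d
L = 1.47 km = 1470 m
t = L / v = 1470 / 0.1027 = 14310 d
   = 14310 / 365 = 39.2 yr

39.2 years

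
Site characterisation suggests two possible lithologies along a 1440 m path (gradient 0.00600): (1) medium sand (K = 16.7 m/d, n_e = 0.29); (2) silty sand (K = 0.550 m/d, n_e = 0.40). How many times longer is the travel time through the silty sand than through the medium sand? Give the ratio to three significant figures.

Unit 1 (medium sand): v = 16.7×0.0060/0.29 = 0.3455 m/d, t = 1440/0.3455 = 4168 d
Unit 2 (silty sand): v = 0.550×0.0060/0.40 = 0.008250 m/d, t = 1440/0.008250 = 174500 d
t(silty sand) / t(medium sand) = 174500/4168 = 41.9

41.9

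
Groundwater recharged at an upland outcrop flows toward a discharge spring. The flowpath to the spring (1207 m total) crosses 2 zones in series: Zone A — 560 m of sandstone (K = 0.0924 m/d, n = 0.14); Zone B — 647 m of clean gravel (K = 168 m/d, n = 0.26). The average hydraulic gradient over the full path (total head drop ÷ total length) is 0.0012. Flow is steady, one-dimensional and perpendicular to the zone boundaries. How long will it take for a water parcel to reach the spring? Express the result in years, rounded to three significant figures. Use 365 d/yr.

2830 years

Continuity: the same q passes through each zone, so ΔH = q·Σ(L_j/K_j) — the zones act as resistances in series.
Σ(L/K) = 560/0.0924 + 647/168 = 6061 + 3.851 = 6064 d
K_eq = L_total / Σ(L/K) = 1207 / 6064 = 0.1990 m/d
q = K_eq · i = 0.1990 × 0.0012 = 2.388e-4 m/d (same in every zone)
Zone A: v = q/n = 2.388e-4/0.14 = 0.001706 m/d → t_A = 560/0.001706 = 328300 d
Zone B: v = q/n = 2.388e-4/0.26 = 9.186e-4 m/d → t_B = 647/9.186e-4 = 704300 d
Total t = 328300 + 704300 = 1.033e6 d
   = 1.033e6 / 365 = 2830 yr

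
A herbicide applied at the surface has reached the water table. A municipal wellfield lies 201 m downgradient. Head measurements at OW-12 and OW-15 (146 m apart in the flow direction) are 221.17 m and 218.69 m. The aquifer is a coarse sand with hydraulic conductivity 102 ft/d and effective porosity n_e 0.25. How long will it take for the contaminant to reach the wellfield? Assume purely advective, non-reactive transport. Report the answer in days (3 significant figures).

Hydraulic gradient i = (221.17 − 218.69) / 146 = 2.48 / 146 = 0.01699
K = 102 ft/d × 0.3048 = 31.09 m/d
Specific discharge q = 31.09 × 0.01699 = 0.5281 m/d
v = Ki/n = 31.09·0.01699/0.25 = 2.112 m/d
t = L / v = 201 / 2.112 = 95.15 d

95.2 days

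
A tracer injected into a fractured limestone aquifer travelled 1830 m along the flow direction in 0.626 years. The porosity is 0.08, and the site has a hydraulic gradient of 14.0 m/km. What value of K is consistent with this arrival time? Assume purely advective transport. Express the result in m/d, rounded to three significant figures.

45.8 m/d

t = 0.626 years = 228.5 d
v = L / t = 1830 / 228.5 = 8.009 m/d
K = v · n / i = 8.009 × 0.08 / 0.014 = 45.8 m/d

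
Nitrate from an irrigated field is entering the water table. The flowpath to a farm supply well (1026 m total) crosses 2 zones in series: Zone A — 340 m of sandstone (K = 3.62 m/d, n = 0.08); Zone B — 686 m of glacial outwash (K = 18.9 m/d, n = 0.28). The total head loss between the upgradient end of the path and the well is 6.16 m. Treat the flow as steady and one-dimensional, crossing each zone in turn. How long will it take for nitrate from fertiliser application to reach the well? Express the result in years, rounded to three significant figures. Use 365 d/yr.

Continuity: the same q passes through each zone, so ΔH = q·Σ(L_j/K_j) — the zones act as resistances in series.
Σ(L/K) = 340/3.62 + 686/18.9 = 93.92 + 36.30 = 130.2 d
q = ΔH / Σ(L/K) = 6.16 / 130.2 = 0.04730 m/d (same in every zone)
Zone A: v = q/n = 0.04730/0.08 = 0.5913 m/d → t_A = 340/0.5913 = 575.0 d
Zone B: v = q/n = 0.04730/0.28 = 0.1689 m/d → t_B = 686/0.1689 = 4060 d
Total t = 575.0 + 4060 = 4635 d
   = 4635 / 365 = 12.7 yr

12.7 years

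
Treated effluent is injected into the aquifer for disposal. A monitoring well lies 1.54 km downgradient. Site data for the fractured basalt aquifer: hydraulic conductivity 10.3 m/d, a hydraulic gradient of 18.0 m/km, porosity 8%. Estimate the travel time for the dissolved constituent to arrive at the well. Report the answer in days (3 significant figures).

665 days

Darcy flux q = K·i = 10.3 × 0.018 = 0.1854 m/d
v = Ki/n = 10.3·0.018/0.08 = 2.318 m/d
L = 1.54 km = 1540 m
t = L / v = 1540 / 2.318 = 664.5 d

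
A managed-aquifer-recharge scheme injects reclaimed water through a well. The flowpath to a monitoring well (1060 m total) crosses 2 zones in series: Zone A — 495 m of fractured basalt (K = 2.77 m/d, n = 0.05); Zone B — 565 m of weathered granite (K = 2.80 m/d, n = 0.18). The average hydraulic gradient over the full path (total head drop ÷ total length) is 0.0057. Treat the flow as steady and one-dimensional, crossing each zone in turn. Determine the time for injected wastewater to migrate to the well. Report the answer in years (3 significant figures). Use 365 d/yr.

21.8 years

Steady 1-D flow in series ⇒ the Darcy flux q is identical in every zone and the zone head losses add (resistances L/K in series).
Σ(L/K) = 495/2.77 + 565/2.80 = 178.7 + 201.8 = 380.5 d
K_eq = L_total / Σ(L/K) = 1060 / 380.5 = 2.786 m/d
q = K_eq · i = 2.786 × 0.0057 = 0.01588 m/d (same in every zone)
Zone A: v = q/n = 0.01588/0.05 = 0.3176 m/d → t_A = 495/0.3176 = 1559 d
Zone B: v = q/n = 0.01588/0.18 = 0.08822 m/d → t_B = 565/0.08822 = 6404 d
Total t = 1559 + 6404 = 7963 d
   = 7963 / 365 = 21.8 yr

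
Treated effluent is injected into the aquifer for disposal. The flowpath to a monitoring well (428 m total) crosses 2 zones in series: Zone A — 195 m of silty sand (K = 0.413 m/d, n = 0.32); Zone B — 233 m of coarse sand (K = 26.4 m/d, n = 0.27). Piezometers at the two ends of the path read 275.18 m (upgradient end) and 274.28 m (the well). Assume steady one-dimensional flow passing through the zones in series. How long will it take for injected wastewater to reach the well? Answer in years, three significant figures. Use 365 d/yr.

Total head drop ΔH = 275.18 − 274.28 = 0.90 m
Steady 1-D flow in series ⇒ the Darcy flux q is identical in every zone and the zone head losses add (resistances L/K in series).
Σ(L/K) = 195/0.413 + 233/26.4 = 472.2 + 8.826 = 481.0 d
q = ΔH / Σ(L/K) = 0.90 / 481.0 = 0.001871 m/d (same in every zone)
Zone A: v = q/n = 0.001871/0.32 = 0.005847 m/d → t_A = 195/0.005847 = 33350 d
Zone B: v = q/n = 0.001871/0.27 = 0.006930 m/d → t_B = 233/0.006930 = 33620 d
Total t = 33350 + 33620 = 66970 d
   = 66970 / 365 = 183 yr

183 years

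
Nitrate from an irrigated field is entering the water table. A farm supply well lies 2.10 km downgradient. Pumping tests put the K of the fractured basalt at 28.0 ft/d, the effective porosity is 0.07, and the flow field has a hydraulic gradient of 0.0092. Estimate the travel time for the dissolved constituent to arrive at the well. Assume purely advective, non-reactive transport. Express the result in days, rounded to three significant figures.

1870 days

K = 28.0 ft/d × 0.3048 = 8.534 m/d
Darcy flux q = K·i = 8.534 × 0.0092 = 0.07852 m/d
Average linear velocity = 0.07852 / 0.07 = 1.122 m/d
L = 2.10 km = 2100 m
t = L / v = 2100 / 1.122 = 1872 d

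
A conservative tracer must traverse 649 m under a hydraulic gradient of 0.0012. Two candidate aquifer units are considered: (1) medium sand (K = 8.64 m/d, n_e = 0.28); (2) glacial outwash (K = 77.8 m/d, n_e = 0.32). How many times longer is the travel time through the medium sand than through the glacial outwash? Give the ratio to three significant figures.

Unit 1 (medium sand): v = 8.64×0.0012/0.28 = 0.03703 m/d, t = 649/0.03703 = 17530 d
Unit 2 (glacial outwash): v = 77.8×0.0012/0.32 = 0.2917 m/d, t = 649/0.2917 = 2225 d
t(medium sand) / t(glacial outwash) = 17530/2225 = 7.88

7.88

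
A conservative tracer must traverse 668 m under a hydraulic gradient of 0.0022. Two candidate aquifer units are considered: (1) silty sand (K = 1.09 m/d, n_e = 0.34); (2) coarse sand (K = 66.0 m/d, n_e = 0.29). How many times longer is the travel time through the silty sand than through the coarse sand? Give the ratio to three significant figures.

Unit 1 (silty sand): v = 1.09×0.0022/0.34 = 0.007053 m/d, t = 668/0.007053 = 94710 d
Unit 2 (coarse sand): v = 66.0×0.0022/0.29 = 0.5007 m/d, t = 668/0.5007 = 1334 d
t(silty sand) / t(coarse sand) = 94710/1334 = 71.0

71.0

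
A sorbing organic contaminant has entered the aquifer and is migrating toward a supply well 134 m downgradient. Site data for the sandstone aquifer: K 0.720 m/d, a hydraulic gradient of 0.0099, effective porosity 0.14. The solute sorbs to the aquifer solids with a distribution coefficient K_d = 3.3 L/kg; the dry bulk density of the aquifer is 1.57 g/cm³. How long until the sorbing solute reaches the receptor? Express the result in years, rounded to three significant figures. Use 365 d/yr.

274 years

Specific discharge q = 0.720 × 0.0099 = 0.007128 m/d
Seepage velocity v = q / n = 0.007128 / 0.14 = 0.05091 m/d
Retardation R = 1 + ρ_b·K_d/n = 1 + 1.57×3.3/0.14 = 38.01
Contaminant velocity v_c = v/R = 0.05091/38.01 = 0.001340 m/d
t = L/v_c = 134/0.001340 = 100000 d
   = 100000/365 = 274 yr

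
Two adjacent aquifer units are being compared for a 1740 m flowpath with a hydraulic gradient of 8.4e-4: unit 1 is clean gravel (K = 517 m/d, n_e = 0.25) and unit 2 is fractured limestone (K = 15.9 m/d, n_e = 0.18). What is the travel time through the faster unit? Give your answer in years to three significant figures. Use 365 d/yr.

Unit 1 (clean gravel): v = 517×8.4e-4/0.25 = 1.737 m/d, t = 1740/1.737 = 1002 d
Unit 2 (fractured limestone): v = 15.9×8.4e-4/0.18 = 0.07420 m/d, t = 1740/0.07420 = 23450 d
Faster: 1002 d / 365 = 2.74 yr

2.74 years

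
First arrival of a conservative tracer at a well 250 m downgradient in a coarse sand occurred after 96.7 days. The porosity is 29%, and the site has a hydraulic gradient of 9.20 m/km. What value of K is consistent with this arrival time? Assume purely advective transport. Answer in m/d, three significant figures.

v = L / t = 250 / 96.7 = 2.585 m/d
K = v · n / i = 2.585 × 0.29 / 0.0092 = 81.5 m/d

81.5 m/d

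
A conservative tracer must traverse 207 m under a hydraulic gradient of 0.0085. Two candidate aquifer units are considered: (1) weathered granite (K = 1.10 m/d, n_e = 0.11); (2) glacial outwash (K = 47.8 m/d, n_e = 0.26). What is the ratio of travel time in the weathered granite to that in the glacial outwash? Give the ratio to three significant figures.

18.4

Unit 1 (weathered granite): v = 1.10×0.0085/0.11 = 0.08500 m/d, t = 207/0.08500 = 2435 d
Unit 2 (glacial outwash): v = 47.8×0.0085/0.26 = 1.563 m/d, t = 207/1.563 = 132.5 d
t(weathered granite) / t(glacial outwash) = 2435/132.5 = 18.4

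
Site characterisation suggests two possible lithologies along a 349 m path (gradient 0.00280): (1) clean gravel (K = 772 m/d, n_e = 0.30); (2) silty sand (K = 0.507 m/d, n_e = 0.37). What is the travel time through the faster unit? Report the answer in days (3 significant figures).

48.4 days

Unit 1 (clean gravel): v = 772×0.0028/0.30 = 7.205 m/d, t = 349/7.205 = 48.44 d
Unit 2 (silty sand): v = 0.507×0.0028/0.37 = 0.003837 m/d, t = 349/0.003837 = 90960 d
Faster unit: t = 48.4 d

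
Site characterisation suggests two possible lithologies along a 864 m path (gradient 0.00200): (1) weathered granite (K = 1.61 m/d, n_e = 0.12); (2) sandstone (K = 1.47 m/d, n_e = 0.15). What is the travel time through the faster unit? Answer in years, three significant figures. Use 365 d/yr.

Unit 1 (weathered granite): v = 1.61×0.0020/0.12 = 0.02683 m/d, t = 864/0.02683 = 32200 d
Unit 2 (sandstone): v = 1.47×0.0020/0.15 = 0.01960 m/d, t = 864/0.01960 = 44080 d
Faster: 32200 d / 365 = 88.2 yr

88.2 years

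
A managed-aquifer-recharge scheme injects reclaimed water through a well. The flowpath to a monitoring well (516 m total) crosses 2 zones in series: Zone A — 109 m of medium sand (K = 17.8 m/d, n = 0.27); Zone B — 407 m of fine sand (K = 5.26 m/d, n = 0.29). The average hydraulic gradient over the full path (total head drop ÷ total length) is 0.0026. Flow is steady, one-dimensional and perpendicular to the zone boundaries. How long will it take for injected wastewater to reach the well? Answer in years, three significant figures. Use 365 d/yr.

For zones in series the flux q is common to all zones; the equivalent conductivity is the harmonic (thickness-weighted) mean, K_eq = L_total / Σ(L_j/K_j).
Σ(L/K) = 109/17.8 + 407/5.26 = 6.124 + 77.38 = 83.50 d
K_eq = L_total / Σ(L/K) = 516 / 83.50 = 6.180 m/d
q = K_eq · i = 6.180 × 0.0026 = 0.01607 m/d (same in every zone)
Zone A: v = q/n = 0.01607/0.27 = 0.05951 m/d → t_A = 109/0.05951 = 1832 d
Zone B: v = q/n = 0.01607/0.29 = 0.05540 m/d → t_B = 407/0.05540 = 7346 d
Total t = 1832 + 7346 = 9178 d
   = 9178 / 365 = 25.1 yr

25.1 years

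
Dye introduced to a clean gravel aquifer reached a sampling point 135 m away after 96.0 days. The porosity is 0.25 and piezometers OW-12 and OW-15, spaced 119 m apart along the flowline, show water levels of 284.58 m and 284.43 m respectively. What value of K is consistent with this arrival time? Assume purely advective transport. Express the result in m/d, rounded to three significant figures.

Hydraulic gradient i = (284.58 − 284.43) / 119 = 0.15 / 119 = 0.001261
v = L / t = 135 / 96.0 = 1.406 m/d
K = v · n / i = 1.406 × 0.25 / 0.001261 = 279 m/d

279 m/d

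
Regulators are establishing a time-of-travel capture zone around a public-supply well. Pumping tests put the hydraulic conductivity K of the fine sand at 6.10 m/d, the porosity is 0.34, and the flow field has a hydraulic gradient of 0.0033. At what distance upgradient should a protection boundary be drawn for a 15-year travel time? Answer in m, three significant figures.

324 m

q = Ki = 6.10 × 0.0033 = 0.02013 m/d
v_s = q/n_e = 0.02013/0.34 = 0.05921 m/d
T = 15 yr × 365 = 5475 d
L = v × T = 0.05921 × 5475 = 324.2 m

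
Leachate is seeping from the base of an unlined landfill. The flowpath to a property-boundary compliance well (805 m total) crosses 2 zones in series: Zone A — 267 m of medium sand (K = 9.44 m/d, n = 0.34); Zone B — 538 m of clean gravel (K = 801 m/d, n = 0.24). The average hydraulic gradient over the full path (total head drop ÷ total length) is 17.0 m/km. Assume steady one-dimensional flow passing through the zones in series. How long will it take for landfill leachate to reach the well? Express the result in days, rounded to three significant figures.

465 days

Continuity: the same q passes through each zone, so ΔH = q·Σ(L_j/K_j) — the zones act as resistances in series.
Σ(L/K) = 267/9.44 + 538/801 = 28.28 + 0.6717 = 28.96 d
K_eq = L_total / Σ(L/K) = 805 / 28.96 = 27.80 m/d
q = K_eq · i = 27.80 × 0.017 = 0.4726 m/d (same in every zone)
Zone A: v = q/n = 0.4726/0.34 = 1.390 m/d → t_A = 267/1.390 = 192.1 d
Zone B: v = q/n = 0.4726/0.24 = 1.969 m/d → t_B = 538/1.969 = 273.2 d
Total t = 192.1 + 273.2 = 465.3 d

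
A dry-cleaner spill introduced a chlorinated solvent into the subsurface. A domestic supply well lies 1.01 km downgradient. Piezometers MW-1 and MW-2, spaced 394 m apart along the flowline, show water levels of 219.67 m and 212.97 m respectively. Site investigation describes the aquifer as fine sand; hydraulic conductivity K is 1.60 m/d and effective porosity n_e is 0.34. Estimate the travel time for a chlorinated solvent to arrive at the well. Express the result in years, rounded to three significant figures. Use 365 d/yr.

34.6 years

Hydraulic gradient i = (219.67 − 212.97) / 394 = 6.70 / 394 = 0.01701
Darcy flux q = K·i = 1.60 × 0.01701 = 0.02721 m/d
v = Ki/n = 1.60·0.01701/0.34 = 0.08002 m/d
L = 1.01 km = 1010 m
t = L / v = 1010 / 0.08002 = 12620 d
   = 12620 / 365 = 34.6 yr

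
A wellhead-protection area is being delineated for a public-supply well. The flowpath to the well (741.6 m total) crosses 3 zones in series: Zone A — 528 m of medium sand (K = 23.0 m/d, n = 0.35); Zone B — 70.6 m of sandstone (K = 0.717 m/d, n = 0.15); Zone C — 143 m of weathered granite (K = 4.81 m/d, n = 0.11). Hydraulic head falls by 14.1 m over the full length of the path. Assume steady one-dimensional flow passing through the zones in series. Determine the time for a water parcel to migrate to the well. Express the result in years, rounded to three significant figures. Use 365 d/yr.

6.20 years

Steady 1-D flow in series ⇒ the Darcy flux q is identical in every zone and the zone head losses add (resistances L/K in series).
Σ(L/K) = 528/23.0 + 70.6/0.717 + 143/4.81 = 22.96 + 98.47 + 29.73 = 151.2 d
q = ΔH / Σ(L/K) = 14.1 / 151.2 = 0.09328 m/d (same in every zone)
Zone A: v = q/n = 0.09328/0.35 = 0.2665 m/d → t_A = 528/0.2665 = 1981 d
Zone B: v = q/n = 0.09328/0.15 = 0.6219 m/d → t_B = 70.6/0.6219 = 113.5 d
Zone C: v = q/n = 0.09328/0.11 = 0.8480 m/d → t_C = 143/0.8480 = 168.6 d
Total t = 1981 + 113.5 + 168.6 = 2263 d
   = 2263 / 365 = 6.20 yr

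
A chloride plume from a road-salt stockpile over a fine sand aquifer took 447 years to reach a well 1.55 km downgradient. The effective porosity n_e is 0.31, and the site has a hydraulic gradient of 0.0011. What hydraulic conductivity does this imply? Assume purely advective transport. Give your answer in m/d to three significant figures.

2.68 m/d

t = 447 years = 163200 d
L = 1.55 km = 1550 m
v = L / t = 1550 / 163200 = 0.009500 m/d
K = v · n / i = 0.009500 × 0.31 / 0.0011 = 2.68 m/d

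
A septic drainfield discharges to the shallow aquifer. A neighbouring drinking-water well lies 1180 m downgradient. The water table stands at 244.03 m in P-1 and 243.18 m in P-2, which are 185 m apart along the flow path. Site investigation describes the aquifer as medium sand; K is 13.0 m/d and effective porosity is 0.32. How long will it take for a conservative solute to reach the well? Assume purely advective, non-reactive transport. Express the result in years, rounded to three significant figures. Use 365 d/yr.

17.3 years

Hydraulic gradient i = (244.03 − 243.18) / 185 = 0.85 / 185 = 0.004595
q = Ki = 13.0 × 0.004595 = 0.05973 m/d
Seepage velocity v = q / n = 0.05973 / 0.32 = 0.1867 m/d
t = L / v = 1180 / 0.1867 = 6322 d
   = 6322 / 365 = 17.3 yr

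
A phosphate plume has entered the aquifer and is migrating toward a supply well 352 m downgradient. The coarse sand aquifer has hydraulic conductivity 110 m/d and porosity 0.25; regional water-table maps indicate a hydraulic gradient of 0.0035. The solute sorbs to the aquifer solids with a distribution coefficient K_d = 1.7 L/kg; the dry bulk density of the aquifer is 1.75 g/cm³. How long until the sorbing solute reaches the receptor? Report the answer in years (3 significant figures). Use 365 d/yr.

Specific discharge q = 110 × 0.0035 = 0.3850 m/d
v = Ki/n = 110·0.0035/0.25 = 1.540 m/d
Retardation R = 1 + ρ_b·K_d/n = 1 + 1.75×1.7/0.25 = 12.90
Contaminant velocity v_c = v/R = 1.540/12.90 = 0.1194 m/d
t = L/v_c = 352/0.1194 = 2949 d
   = 2949/365 = 8.08 yr

8.08 years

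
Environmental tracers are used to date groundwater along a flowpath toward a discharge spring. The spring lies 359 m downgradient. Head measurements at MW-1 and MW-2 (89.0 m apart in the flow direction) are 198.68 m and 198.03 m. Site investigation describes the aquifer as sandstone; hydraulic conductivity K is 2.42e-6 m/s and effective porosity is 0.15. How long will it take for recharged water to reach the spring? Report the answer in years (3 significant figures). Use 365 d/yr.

Hydraulic gradient i = (198.68 − 198.03) / 89.0 = 0.65 / 89.0 = 0.007303
K = 2.42e-6 m/s × 86400 s/d = 0.2091 m/d
Darcy flux q = K·i = 0.2091 × 0.007303 = 0.001527 m/d
v_s = q/n_e = 0.001527/0.15 = 0.01018 m/d
t = L / v = 359 / 0.01018 = 35260 d
   = 35260 / 365 = 96.6 yr

96.6 years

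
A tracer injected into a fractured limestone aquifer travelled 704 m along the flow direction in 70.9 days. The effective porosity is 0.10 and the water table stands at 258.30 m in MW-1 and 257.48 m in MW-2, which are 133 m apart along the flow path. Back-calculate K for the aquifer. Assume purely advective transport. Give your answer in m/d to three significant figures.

Hydraulic gradient i = (258.30 − 257.48) / 133 = 0.82 / 133 = 0.006165
v = L / t = 704 / 70.9 = 9.929 m/d
K = v · n / i = 9.929 × 0.10 / 0.006165 = 161 m/d

161 m/d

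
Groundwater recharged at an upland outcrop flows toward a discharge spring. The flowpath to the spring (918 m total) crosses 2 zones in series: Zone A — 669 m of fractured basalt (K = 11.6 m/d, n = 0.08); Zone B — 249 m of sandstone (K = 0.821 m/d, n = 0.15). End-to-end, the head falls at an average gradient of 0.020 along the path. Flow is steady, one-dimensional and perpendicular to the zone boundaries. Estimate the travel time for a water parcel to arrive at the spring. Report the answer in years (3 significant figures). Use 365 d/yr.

4.89 years

For zones in series the flux q is common to all zones; the equivalent conductivity is the harmonic (thickness-weighted) mean, K_eq = L_total / Σ(L_j/K_j).
Σ(L/K) = 669/11.6 + 249/0.821 = 57.67 + 303.3 = 361.0 d
K_eq = L_total / Σ(L/K) = 918 / 361.0 = 2.543 m/d
q = K_eq · i = 2.543 × 0.020 = 0.05086 m/d (same in every zone)
Zone A: v = q/n = 0.05086/0.08 = 0.6358 m/d → t_A = 669/0.6358 = 1052 d
Zone B: v = q/n = 0.05086/0.15 = 0.3391 m/d → t_B = 249/0.3391 = 734.3 d
Total t = 1052 + 734.3 = 1787 d
   = 1787 / 365 = 4.89 yr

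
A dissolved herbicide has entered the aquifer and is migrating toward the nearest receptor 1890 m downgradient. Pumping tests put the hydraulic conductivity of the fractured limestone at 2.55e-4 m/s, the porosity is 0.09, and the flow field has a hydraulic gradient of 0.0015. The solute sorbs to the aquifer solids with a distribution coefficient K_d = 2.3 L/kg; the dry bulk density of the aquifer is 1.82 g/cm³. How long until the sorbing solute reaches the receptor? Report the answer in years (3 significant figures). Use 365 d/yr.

670 years

K = 2.55e-4 m/s × 86400 s/d = 22.03 m/d
q = Ki = 22.03 × 0.0015 = 0.03305 m/d
Seepage velocity v = q / n = 0.03305 / 0.09 = 0.3672 m/d
Retardation R = 1 + ρ_b·K_d/n = 1 + 1.82×2.3/0.09 = 47.51
Contaminant velocity v_c = v/R = 0.3672/47.51 = 0.007729 m/d
t = L/v_c = 1890/0.007729 = 244500 d
   = 244500/365 = 670 yr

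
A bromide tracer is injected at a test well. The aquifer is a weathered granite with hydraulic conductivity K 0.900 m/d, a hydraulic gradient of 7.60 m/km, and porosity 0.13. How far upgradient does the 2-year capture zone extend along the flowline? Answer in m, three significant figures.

38.4 m

q = Ki = 0.900 × 0.0076 = 0.006840 m/d
Seepage velocity v = q / n = 0.006840 / 0.13 = 0.05262 m/d
T = 2 yr × 365 = 730 d
L = v × T = 0.05262 × 730 = 38.41 m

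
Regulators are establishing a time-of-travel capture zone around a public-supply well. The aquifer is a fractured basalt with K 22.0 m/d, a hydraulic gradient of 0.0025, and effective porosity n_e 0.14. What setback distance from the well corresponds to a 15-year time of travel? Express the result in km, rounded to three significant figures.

Specific discharge q = 22.0 × 0.0025 = 0.05500 m/d
Average linear velocity = 0.05500 / 0.14 = 0.3929 m/d
T = 15 yr × 365 = 5475 d
L = v × T = 0.3929 × 5475 = 2151 m
   = 2.15 km

2.15 km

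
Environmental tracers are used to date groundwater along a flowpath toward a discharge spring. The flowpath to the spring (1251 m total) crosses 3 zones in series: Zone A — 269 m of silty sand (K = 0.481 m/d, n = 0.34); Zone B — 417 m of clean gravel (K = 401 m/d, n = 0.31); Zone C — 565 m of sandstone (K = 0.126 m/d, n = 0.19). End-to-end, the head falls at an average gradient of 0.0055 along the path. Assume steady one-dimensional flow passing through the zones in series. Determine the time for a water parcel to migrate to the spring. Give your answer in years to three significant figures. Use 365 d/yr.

Steady 1-D flow in series ⇒ the Darcy flux q is identical in every zone and the zone head losses add (resistances L/K in series).
Σ(L/K) = 269/0.481 + 417/401 + 565/0.126 = 559.3 + 1.040 + 4484 = 5044 d
K_eq = L_total / Σ(L/K) = 1251 / 5044 = 0.2480 m/d
q = K_eq · i = 0.2480 × 0.0055 = 0.001364 m/d (same in every zone)
Zone A: v = q/n = 0.001364/0.34 = 0.004012 m/d → t_A = 269/0.004012 = 67050 d
Zone B: v = q/n = 0.001364/0.31 = 0.004400 m/d → t_B = 417/0.004400 = 94770 d
Zone C: v = q/n = 0.001364/0.19 = 0.007179 m/d → t_C = 565/0.007179 = 78700 d
Total t = 67050 + 94770 + 78700 = 240500 d
   = 240500 / 365 = 659 yr

659 years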